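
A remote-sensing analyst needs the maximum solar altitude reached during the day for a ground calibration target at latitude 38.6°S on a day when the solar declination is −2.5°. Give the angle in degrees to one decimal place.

At local solar noon the hour angle is zero, so the elevation is 90° − |φ − δ| = 90° − |-38.6° − (-2.5°)| = 90° − 36.1° = 53.9°.

53.9°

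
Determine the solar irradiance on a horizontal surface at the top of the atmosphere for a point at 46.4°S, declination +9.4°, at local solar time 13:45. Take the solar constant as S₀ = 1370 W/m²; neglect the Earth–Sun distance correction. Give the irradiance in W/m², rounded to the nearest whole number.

Hour angle H = 15° × (13.75 − 12) = 26.25°.
With φ = -46.4°, δ = 9.4°, H = 26.25°: sin φ sin δ = -0.1183, cos φ cos δ cos H = 0.6102, so cos θ_z = 0.4919.
Top-of-atmosphere irradiance = S₀ cos θ_z = 1370 × 0.4919 = 673.90 W/m².

674 W/m²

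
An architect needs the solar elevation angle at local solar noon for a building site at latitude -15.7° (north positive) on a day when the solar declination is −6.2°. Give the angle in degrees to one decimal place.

At local solar noon the hour angle is zero, so the elevation is 90° − |φ − δ| = 90° − |-15.7° − (-6.2°)| = 90° − 9.5° = 80.5°.

80.5°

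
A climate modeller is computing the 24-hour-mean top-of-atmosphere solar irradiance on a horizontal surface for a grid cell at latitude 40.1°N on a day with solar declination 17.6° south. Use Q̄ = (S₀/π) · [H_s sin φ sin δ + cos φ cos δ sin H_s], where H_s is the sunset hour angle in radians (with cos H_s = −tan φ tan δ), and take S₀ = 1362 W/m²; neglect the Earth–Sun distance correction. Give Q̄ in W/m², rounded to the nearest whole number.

195 W/m²

The sunset hour angle satisfies cos H_s = −tan φ tan δ = 0.2671, giving H_s = 74.51°. In radians, H_s = 1.3004.
H_s sin φ sin δ = 1.3004 × 0.6441 × -0.3024 = -0.2533.
cos φ cos δ sin H_s = 0.7649 × 0.9532 × 0.9637 = 0.7026.
Q̄ = (1362/π) × (-0.2533 + 0.7026) = 433.54 × 0.4493 = 194.79 W/m².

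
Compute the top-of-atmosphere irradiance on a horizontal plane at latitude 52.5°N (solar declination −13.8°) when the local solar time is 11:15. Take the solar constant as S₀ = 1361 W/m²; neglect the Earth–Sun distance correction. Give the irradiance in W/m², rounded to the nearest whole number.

532 W/m²

Hour angle H = 15° × (11.25 − 12) = -11.25°.
With φ = 52.5°, δ = -13.8°, H = -11.25°: sin φ sin δ = -0.1892, cos φ cos δ cos H = 0.5798, so cos θ_z = 0.3906.
Top-of-atmosphere irradiance = S₀ cos θ_z = 1361 × 0.3906 = 531.61 W/m².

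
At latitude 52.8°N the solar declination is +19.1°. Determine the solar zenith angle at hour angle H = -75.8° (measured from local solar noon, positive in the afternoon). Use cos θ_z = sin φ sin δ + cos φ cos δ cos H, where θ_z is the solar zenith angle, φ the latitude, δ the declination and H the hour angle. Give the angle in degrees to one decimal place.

With φ = 52.8°, δ = 19.1°, H = -75.80°: sin φ sin δ = 0.2606, cos φ cos δ cos H = 0.1401, so cos θ_z = 0.4007.
θ_z = arccos(0.4007) = 66.38°.

66.4°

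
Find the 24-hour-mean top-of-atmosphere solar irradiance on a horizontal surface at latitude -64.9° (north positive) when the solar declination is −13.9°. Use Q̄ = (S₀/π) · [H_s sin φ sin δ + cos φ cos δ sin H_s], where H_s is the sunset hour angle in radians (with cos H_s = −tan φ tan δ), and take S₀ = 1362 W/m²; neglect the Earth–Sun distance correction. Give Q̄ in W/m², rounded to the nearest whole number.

cos H_s = −tan(-64.9°) · tan(-13.9°) = -0.5283, so H_s = arccos(-0.5283) = 121.89°. In radians, H_s = 2.1274.
H_s sin φ sin δ = 2.1274 × -0.9056 × -0.2402 = 0.4628.
cos φ cos δ sin H_s = 0.4242 × 0.9707 × 0.8491 = 0.3496.
Q̄ = (1362/π) × (0.4628 + 0.3496) = 433.54 × 0.8124 = 352.21 W/m².

352 W/m²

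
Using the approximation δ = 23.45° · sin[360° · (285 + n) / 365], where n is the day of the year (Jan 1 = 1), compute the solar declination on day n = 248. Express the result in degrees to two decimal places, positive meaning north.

360 × (285 + 248) / 365 = 525.699°; sin(525.699°) = 0.2470.
δ = 23.45 × 0.2470 = 5.792° ≈ +5.79°.

+5.79°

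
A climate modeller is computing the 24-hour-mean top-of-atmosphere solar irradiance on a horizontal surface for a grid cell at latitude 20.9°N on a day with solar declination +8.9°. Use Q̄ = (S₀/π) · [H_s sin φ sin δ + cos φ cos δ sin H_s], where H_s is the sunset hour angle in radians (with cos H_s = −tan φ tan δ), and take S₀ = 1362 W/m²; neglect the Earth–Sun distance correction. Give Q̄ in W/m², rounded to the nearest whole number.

cos H_s = −tan(20.9°) · tan(8.9°) = -0.0598, so H_s = arccos(-0.0598) = 93.43°. In radians, H_s = 1.6307.
H_s sin φ sin δ = 1.6307 × 0.3567 × 0.1547 = 0.0900.
cos φ cos δ sin H_s = 0.9342 × 0.9880 × 0.9982 = 0.9213.
Q̄ = (1362/π) × (0.0900 + 0.9213) = 433.54 × 1.0113 = 438.44 W/m².

438 W/m²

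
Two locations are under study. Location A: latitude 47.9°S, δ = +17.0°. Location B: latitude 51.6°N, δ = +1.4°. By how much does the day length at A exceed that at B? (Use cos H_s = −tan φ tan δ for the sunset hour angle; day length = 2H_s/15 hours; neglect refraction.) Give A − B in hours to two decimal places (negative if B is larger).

A: H_s = arccos(−tan -47.9° · tan 17.0°) = 70.22°, so 2H_s/15 = 9.3627 h.
B: H_s = arccos(−tan 51.6° · tan 1.4°) = 91.77°, so 2H_s/15 = 12.2360 h.
A − B = 9.3627 − 12.2360 = -2.8733 h.

-2.87 h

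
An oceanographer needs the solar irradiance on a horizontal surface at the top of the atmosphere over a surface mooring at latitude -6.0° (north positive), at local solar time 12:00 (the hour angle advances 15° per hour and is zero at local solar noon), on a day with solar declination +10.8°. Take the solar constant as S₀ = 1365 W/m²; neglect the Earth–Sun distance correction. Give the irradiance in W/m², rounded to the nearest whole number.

Hour angle H = 15° × (12 − 12) = 0.00°.
cos θ_z = sin φ sin δ + cos φ cos δ cos H = (-0.1045)(0.1874) + (0.9945)(0.9823)(1.0000) = 0.9573.
Top-of-atmosphere irradiance = S₀ cos θ_z = 1365 × 0.9573 = 1306.71 W/m².

1307 W/m²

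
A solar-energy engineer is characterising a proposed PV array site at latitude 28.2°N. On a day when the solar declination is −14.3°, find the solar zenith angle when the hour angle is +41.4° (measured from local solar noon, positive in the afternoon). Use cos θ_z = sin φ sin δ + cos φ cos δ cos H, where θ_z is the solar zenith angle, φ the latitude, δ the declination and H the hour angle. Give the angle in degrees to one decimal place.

58.4°

cos θ_z = sin(28.2°) sin(-14.3°) + cos(28.2°) cos(-14.3°) cos(41.40°) = -0.1167 + 0.6406 = 0.5239.
θ_z = arccos(0.5239) = 58.41°.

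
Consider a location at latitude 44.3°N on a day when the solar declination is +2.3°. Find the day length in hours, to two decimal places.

12.30 hours

The sunset hour angle satisfies cos H_s = −tan φ tan δ = -0.0392, giving H_s = 92.25°.
Day length = 2 H_s / 15° h⁻¹ = 184.50° / 15 = 12.300 h.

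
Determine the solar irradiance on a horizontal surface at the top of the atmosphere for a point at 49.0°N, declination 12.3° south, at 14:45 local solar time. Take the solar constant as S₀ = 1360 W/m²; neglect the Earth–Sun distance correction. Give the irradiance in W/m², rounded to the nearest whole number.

437 W/m²

Hour angle H = 15° × (14.75 − 12) = 41.25°.
With φ = 49.0°, δ = -12.3°, H = 41.25°: sin φ sin δ = -0.1608, cos φ cos δ cos H = 0.4819, so cos θ_z = 0.3211.
Top-of-atmosphere irradiance = S₀ cos θ_z = 1360 × 0.3211 = 436.70 W/m².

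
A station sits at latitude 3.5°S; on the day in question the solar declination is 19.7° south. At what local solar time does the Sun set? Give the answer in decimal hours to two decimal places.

18.08 h

The sunset hour angle satisfies cos H_s = −tan φ tan δ = -0.0219, giving H_s = 91.25°.
Sunset is at 12 + H_s/15 = 12 + 6.083 = 18.083 h local solar time.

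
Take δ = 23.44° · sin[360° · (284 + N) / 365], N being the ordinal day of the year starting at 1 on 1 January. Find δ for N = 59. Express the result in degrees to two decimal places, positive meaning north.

360 × (284 + 59) / 365 = 338.301°; sin(338.301°) = -0.3697.
δ = 23.44 × -0.3697 = -8.666° ≈ -8.67°.

-8.67°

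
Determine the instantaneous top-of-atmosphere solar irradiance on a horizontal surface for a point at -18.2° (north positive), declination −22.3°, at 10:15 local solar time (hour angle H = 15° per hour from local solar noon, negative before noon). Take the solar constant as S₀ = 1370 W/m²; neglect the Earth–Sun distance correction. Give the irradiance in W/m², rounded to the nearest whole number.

1242 W/m²

Hour angle H = 15° × (10.25 − 12) = -26.25°.
With φ = -18.2°, δ = -22.3°, H = -26.25°: sin φ sin δ = 0.1185, cos φ cos δ cos H = 0.7883, so cos θ_z = 0.9068.
Top-of-atmosphere irradiance = S₀ cos θ_z = 1370 × 0.9068 = 1242.32 W/m².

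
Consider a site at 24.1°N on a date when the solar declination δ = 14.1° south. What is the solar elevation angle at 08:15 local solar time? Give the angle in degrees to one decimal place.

23.1°

Hour angle H = 15° × (8.25 − 12) = -56.25°.
cos θ_z = sin φ sin δ + cos φ cos δ cos H = (0.4083)(-0.2436) + (0.9128)(0.9699)(0.5556) = 0.3924.
θ_z = arccos(0.3924) = 66.90°, so the elevation is 90° − 66.90° = 23.10°.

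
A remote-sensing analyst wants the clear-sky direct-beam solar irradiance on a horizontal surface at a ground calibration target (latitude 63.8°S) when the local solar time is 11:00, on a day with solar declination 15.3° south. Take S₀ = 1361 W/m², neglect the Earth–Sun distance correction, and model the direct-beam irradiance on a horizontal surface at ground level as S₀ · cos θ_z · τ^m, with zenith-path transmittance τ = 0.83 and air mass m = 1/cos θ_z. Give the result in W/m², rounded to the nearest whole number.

662 W/m²

Hour angle H = 15° × (11 − 12) = -15.00°.
cos θ_z = sin(-63.8°) sin(-15.3°) + cos(-63.8°) cos(-15.3°) cos(-15.00°) = 0.2368 + 0.4113 = 0.6481.
Air mass m = 1/cos θ_z = 1/0.6481 = 1.543; τ^m = 0.83^1.543 = 0.7501.
Surface direct beam = 1361 × 0.6481 × 0.7501 = 661.64 W/m².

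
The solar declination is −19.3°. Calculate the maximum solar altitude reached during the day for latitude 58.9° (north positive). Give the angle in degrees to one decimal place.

11.8°

At local solar noon the hour angle is zero, so the elevation is 90° − |φ − δ| = 90° − |58.9° − (-19.3°)| = 90° − 78.2° = 11.8°.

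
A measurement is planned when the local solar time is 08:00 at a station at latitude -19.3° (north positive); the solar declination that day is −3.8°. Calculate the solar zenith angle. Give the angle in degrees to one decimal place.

60.5°

Hour angle H = 15° × (8 − 12) = -60.00°.
cos θ_z = sin φ sin δ + cos φ cos δ cos H = (-0.3305)(-0.0663) + (0.9438)(0.9978)(0.5000) = 0.4928.
θ_z = arccos(0.4928) = 60.48°.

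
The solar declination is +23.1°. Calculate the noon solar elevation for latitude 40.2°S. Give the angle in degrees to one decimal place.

26.7°

At local solar noon the hour angle is zero, so the elevation is 90° − |φ − δ| = 90° − |-40.2° − (23.1°)| = 90° − 63.3° = 26.7°.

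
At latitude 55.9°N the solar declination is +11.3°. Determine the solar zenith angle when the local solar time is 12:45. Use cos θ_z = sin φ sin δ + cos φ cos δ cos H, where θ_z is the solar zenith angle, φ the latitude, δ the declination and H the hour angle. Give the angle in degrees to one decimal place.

Hour angle H = 15° × (12.75 − 12) = 11.25°.
cos θ_z = sin φ sin δ + cos φ cos δ cos H = (0.8281)(0.1959) + (0.5606)(0.9806)(0.9808) = 0.7014.
θ_z = arccos(0.7014) = 45.46°.

45.5°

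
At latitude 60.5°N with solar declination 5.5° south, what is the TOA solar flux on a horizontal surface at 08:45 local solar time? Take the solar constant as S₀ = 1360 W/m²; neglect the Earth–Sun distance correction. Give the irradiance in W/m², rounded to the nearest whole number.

Hour angle H = 15° × (8.75 − 12) = -48.75°.
cos θ_z = sin(60.5°) sin(-5.5°) + cos(60.5°) cos(-5.5°) cos(-48.75°) = -0.0834 + 0.3232 = 0.2398.
Top-of-atmosphere irradiance = S₀ cos θ_z = 1360 × 0.2398 = 326.13 W/m².

326 W/m²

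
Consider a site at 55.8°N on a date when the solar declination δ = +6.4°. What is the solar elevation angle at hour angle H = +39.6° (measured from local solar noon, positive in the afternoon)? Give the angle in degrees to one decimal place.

With φ = 55.8°, δ = 6.4°, H = 39.60°: sin φ sin δ = 0.0922, cos φ cos δ cos H = 0.4304, so cos θ_z = 0.5226.
θ_z = arccos(0.5226) = 58.49°, so the elevation is 90° − 58.49° = 31.51°.

31.5°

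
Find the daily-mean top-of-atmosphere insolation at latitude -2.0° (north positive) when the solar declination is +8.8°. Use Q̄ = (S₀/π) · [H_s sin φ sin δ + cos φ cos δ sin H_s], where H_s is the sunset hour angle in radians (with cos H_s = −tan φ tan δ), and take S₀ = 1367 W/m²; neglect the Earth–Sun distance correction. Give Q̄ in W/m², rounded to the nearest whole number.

426 W/m²

The sunset hour angle satisfies cos H_s = −tan φ tan δ = 0.0054, giving H_s = 89.69°. In radians, H_s = 1.5654.
H_s sin φ sin δ = 1.5654 × -0.0349 × 0.1530 = -0.0084.
cos φ cos δ sin H_s = 0.9994 × 0.9882 × 1.0000 = 0.9876.
Q̄ = (1367/π) × (-0.0084 + 0.9876) = 435.13 × 0.9792 = 426.08 W/m².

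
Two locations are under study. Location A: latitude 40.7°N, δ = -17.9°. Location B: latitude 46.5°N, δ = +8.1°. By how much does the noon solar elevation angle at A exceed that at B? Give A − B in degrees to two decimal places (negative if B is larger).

A: 90° − |40.7 − (-17.9)| = 31.40°.
B: 90° − |46.5 − (8.1)| = 51.60°.
A − B = 31.40 − 51.60 = -20.20°.

-20.20°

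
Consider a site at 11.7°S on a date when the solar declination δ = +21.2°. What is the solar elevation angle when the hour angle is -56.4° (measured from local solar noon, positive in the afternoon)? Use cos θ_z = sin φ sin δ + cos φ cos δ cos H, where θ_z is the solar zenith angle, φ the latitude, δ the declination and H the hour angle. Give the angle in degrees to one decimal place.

cos θ_z = sin φ sin δ + cos φ cos δ cos H = (-0.2028)(0.3616) + (0.9792)(0.9323)(0.5534) = 0.4319.
θ_z = arccos(0.4319) = 64.41°, so the elevation is 90° − 64.41° = 25.59°.

25.6°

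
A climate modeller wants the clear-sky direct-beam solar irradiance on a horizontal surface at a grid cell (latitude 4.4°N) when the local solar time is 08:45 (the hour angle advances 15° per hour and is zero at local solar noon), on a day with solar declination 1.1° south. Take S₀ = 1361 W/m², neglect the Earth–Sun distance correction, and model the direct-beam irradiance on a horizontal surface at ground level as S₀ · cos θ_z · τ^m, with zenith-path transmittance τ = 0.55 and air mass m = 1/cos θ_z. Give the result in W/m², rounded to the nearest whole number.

Hour angle H = 15° × (8.75 − 12) = -48.75°.
cos θ_z = sin(4.4°) sin(-1.1°) + cos(4.4°) cos(-1.1°) cos(-48.75°) = -0.0015 + 0.6573 = 0.6558.
Air mass m = 1/cos θ_z = 1/0.6558 = 1.525; τ^m = 0.55^1.525 = 0.4018.
Surface direct beam = 1361 × 0.6558 × 0.4018 = 358.62 W/m².

359 W/m²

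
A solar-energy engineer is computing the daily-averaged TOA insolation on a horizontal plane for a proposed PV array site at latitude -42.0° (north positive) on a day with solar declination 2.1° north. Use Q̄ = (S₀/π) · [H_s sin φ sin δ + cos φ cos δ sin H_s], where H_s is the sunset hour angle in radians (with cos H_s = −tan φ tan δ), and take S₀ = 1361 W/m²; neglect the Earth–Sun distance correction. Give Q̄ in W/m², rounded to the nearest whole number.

305 W/m²

−tan φ tan δ = −(-0.9004)(0.0367) = 0.0330; H_s = arccos(0.0330) = 88.11°. In radians, H_s = 1.5378.
H_s sin φ sin δ = 1.5378 × -0.6691 × 0.0366 = -0.0377.
cos φ cos δ sin H_s = 0.7431 × 0.9993 × 0.9995 = 0.7422.
Q̄ = (1361/π) × (-0.0377 + 0.7422) = 433.22 × 0.7045 = 305.20 W/m².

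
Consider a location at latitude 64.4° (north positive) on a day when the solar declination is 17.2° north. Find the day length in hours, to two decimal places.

cos H_s = −tan(64.4°) · tan(17.2°) = -0.6461, so H_s = arccos(-0.6461) = 130.25°.
Day length = 2 H_s / 15° h⁻¹ = 260.50° / 15 = 17.367 h.

17.37 hours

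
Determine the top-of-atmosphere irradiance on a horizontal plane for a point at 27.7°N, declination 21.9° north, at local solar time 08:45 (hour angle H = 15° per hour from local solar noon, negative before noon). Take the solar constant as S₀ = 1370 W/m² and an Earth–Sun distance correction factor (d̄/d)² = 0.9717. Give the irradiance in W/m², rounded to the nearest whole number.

Hour angle H = 15° × (8.75 − 12) = -48.75°.
cos θ_z = sin φ sin δ + cos φ cos δ cos H = (0.4648)(0.3730) + (0.8854)(0.9278)(0.6593) = 0.7150.
Top-of-atmosphere irradiance = S₀ (d̄/d)² cos θ_z = 1370 × 0.9717 × 0.7150 = 951.83 W/m².

952 W/m²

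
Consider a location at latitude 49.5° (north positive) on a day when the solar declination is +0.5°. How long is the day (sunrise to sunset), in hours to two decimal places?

−tan φ tan δ = −(1.1708)(0.0087) = -0.0102; H_s = arccos(-0.0102) = 90.58°.
Day length = 2 H_s / 15° h⁻¹ = 181.16° / 15 = 12.077 h.

12.08 hours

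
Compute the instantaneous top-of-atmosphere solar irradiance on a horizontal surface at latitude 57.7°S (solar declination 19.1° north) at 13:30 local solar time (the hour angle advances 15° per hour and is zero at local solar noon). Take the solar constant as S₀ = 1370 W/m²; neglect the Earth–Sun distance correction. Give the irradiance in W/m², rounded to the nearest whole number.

Hour angle H = 15° × (13.5 − 12) = 22.50°.
With φ = -57.7°, δ = 19.1°, H = 22.50°: sin φ sin δ = -0.2766, cos φ cos δ cos H = 0.4665, so cos θ_z = 0.1899.
Top-of-atmosphere irradiance = S₀ cos θ_z = 1370 × 0.1899 = 260.16 W/m².

260 W/m²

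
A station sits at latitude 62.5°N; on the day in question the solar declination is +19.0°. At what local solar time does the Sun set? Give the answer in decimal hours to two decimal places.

20.76 h

cos H_s = −tan(62.5°) · tan(19.0°) = -0.6614, so H_s = arccos(-0.6614) = 131.41°.
Sunset is at 12 + H_s/15 = 12 + 8.761 = 20.761 h local solar time.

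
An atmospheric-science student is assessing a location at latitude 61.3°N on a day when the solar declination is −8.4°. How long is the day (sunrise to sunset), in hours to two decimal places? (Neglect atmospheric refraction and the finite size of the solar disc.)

−tan φ tan δ = −(1.8265)(-0.1477) = 0.2698; H_s = arccos(0.2698) = 74.35°.
Day length = 2 H_s / 15° h⁻¹ = 148.70° / 15 = 9.913 h.

9.91 hours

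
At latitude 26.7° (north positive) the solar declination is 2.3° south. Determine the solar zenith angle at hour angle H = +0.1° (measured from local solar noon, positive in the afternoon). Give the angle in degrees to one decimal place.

29.0°

cos θ_z = sin(26.7°) sin(-2.3°) + cos(26.7°) cos(-2.3°) cos(0.10°) = -0.0180 + 0.8927 = 0.8747.
θ_z = arccos(0.8747) = 28.99°.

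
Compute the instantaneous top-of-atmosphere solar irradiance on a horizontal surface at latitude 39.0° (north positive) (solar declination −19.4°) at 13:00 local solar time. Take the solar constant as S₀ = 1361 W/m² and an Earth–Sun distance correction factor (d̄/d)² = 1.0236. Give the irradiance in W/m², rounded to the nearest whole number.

Hour angle H = 15° × (13 − 12) = 15.00°.
With φ = 39.0°, δ = -19.4°, H = 15.00°: sin φ sin δ = -0.2090, cos φ cos δ cos H = 0.7080, so cos θ_z = 0.4990.
Top-of-atmosphere irradiance = S₀ (d̄/d)² cos θ_z = 1361 × 1.0236 × 0.4990 = 695.17 W/m².

695 W/m²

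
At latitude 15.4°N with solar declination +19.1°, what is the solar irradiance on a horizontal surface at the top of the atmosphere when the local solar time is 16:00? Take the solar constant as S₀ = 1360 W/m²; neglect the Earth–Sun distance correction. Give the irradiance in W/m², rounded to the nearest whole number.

738 W/m²

Hour angle H = 15° × (16 − 12) = 60.00°.
cos θ_z = sin φ sin δ + cos φ cos δ cos H = (0.2656)(0.3272) + (0.9641)(0.9449)(0.5000) = 0.5424.
Top-of-atmosphere irradiance = S₀ cos θ_z = 1360 × 0.5424 = 737.66 W/m².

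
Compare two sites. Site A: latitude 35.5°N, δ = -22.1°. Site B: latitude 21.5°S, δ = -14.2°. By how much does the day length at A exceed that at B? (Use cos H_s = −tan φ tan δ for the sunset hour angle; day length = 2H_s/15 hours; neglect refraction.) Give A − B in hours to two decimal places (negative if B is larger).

A: H_s = arccos(−tan 35.5° · tan -22.1°) = 73.16°, so 2H_s/15 = 9.7547 h.
B: H_s = arccos(−tan -21.5° · tan -14.2°) = 95.72°, so 2H_s/15 = 12.7627 h.
A − B = 9.7547 − 12.7627 = -3.0080 h.

-3.01 h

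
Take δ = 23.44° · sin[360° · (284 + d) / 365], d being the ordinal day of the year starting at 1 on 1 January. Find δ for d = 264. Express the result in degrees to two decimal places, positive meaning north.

360 × (284 + 264) / 365 = 540.493°; sin(540.493°) = -0.0086.
δ = 23.44 × -0.0086 = -0.202° ≈ -0.20°.

-0.20°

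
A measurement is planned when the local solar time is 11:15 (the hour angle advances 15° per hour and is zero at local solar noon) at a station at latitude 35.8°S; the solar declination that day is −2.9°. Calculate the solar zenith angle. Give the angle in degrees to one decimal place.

34.5°

Hour angle H = 15° × (11.25 − 12) = -11.25°.
cos θ_z = sin(-35.8°) sin(-2.9°) + cos(-35.8°) cos(-2.9°) cos(-11.25°) = 0.0296 + 0.7945 = 0.8241.
θ_z = arccos(0.8241) = 34.50°.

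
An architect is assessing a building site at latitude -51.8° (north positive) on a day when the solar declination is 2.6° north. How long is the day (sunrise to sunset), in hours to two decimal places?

11.56 hours

The sunset hour angle satisfies cos H_s = −tan φ tan δ = 0.0577, giving H_s = 86.69°.
Day length = 2 H_s / 15° h⁻¹ = 173.38° / 15 = 11.559 h.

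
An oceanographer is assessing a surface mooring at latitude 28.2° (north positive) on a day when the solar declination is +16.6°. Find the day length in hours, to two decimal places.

−tan φ tan δ = −(0.5362)(0.2981) = -0.1598; H_s = arccos(-0.1598) = 99.20°.
Day length = 2 H_s / 15° h⁻¹ = 198.40° / 15 = 13.227 h.

13.23 hours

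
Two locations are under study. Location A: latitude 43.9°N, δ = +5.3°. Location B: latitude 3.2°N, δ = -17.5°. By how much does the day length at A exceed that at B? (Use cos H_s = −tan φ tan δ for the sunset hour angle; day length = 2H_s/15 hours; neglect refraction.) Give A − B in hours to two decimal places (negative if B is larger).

+0.82 h

A: H_s = arccos(−tan 43.9° · tan 5.3°) = 95.12°, so 2H_s/15 = 12.6827 h.
B: H_s = arccos(−tan 3.2° · tan -17.5°) = 88.99°, so 2H_s/15 = 11.8653 h.
A − B = 12.6827 − 11.8653 = 0.8174 h.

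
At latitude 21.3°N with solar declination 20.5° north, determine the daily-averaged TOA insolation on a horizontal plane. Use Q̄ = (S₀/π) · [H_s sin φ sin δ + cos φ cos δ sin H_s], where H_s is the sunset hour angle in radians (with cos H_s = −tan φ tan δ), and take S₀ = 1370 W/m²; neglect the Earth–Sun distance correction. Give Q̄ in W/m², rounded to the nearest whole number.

472 W/m²

−tan φ tan δ = −(0.3899)(0.3739) = -0.1458; H_s = arccos(-0.1458) = 98.38°. In radians, H_s = 1.7171.
H_s sin φ sin δ = 1.7171 × 0.3633 × 0.3502 = 0.2185.
cos φ cos δ sin H_s = 0.9317 × 0.9367 × 0.9893 = 0.8634.
Q̄ = (1370/π) × (0.2185 + 0.8634) = 436.08 × 1.0819 = 471.79 W/m².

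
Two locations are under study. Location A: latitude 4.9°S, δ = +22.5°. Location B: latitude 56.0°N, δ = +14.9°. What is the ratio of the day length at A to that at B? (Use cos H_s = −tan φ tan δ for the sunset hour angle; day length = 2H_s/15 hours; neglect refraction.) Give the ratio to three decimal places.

0.777

A: H_s = arccos(−tan -4.9° · tan 22.5°) = 87.96°, so 2H_s/15 = 11.7280 h.
B: H_s = arccos(−tan 56.0° · tan 14.9°) = 113.23°, so 2H_s/15 = 15.0973 h.
Ratio A/B = 11.7280 / 15.0973 = 0.7768.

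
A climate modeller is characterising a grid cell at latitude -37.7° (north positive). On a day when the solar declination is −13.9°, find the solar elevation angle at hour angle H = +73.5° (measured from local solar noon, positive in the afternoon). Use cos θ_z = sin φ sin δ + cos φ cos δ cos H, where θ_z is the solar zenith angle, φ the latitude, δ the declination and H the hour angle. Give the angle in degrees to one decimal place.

21.4°

cos θ_z = sin(-37.7°) sin(-13.9°) + cos(-37.7°) cos(-13.9°) cos(73.50°) = 0.1469 + 0.2181 = 0.3650.
θ_z = arccos(0.3650) = 68.59°, so the elevation is 90° − 68.59° = 21.41°.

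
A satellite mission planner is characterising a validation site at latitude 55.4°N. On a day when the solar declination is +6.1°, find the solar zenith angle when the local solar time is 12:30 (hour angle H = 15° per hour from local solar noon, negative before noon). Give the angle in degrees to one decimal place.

49.7°

Hour angle H = 15° × (12.5 − 12) = 7.50°.
With φ = 55.4°, δ = 6.1°, H = 7.50°: sin φ sin δ = 0.0875, cos φ cos δ cos H = 0.5598, so cos θ_z = 0.6473.
θ_z = arccos(0.6473) = 49.66°.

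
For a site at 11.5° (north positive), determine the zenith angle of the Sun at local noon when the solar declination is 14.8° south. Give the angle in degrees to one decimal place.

26.3°

At local solar noon the hour angle is zero, so the zenith angle is |φ − δ| = |11.5° − (-14.8°)| = 26.3°.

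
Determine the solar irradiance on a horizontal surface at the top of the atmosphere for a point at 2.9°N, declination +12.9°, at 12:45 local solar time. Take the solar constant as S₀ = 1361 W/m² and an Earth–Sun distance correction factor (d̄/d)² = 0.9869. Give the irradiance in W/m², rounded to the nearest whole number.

1298 W/m²

Hour angle H = 15° × (12.75 − 12) = 11.25°.
cos θ_z = sin φ sin δ + cos φ cos δ cos H = (0.0506)(0.2233) + (0.9987)(0.9748)(0.9808) = 0.9661.
Top-of-atmosphere irradiance = S₀ (d̄/d)² cos θ_z = 1361 × 0.9869 × 0.9661 = 1297.64 W/m².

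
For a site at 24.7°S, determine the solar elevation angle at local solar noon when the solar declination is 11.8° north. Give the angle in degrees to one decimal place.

At local solar noon the hour angle is zero, so the elevation is 90° − |φ − δ| = 90° − |-24.7° − (11.8°)| = 90° − 36.5° = 53.5°.

53.5°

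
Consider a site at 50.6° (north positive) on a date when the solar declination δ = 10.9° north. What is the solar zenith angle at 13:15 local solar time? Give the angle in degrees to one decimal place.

Hour angle H = 15° × (13.25 − 12) = 18.75°.
With φ = 50.6°, δ = 10.9°, H = 18.75°: sin φ sin δ = 0.1461, cos φ cos δ cos H = 0.5902, so cos θ_z = 0.7363.
θ_z = arccos(0.7363) = 42.58°.

42.6°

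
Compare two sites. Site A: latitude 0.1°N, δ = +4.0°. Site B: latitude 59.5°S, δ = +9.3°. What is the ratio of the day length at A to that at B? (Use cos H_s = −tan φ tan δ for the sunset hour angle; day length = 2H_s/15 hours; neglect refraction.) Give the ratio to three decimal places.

1.219

A: H_s = arccos(−tan 0.1° · tan 4.0°) = 90.01°, so 2H_s/15 = 12.0013 h.
B: H_s = arccos(−tan -59.5° · tan 9.3°) = 73.86°, so 2H_s/15 = 9.8480 h.
Ratio A/B = 12.0013 / 9.8480 = 1.2187.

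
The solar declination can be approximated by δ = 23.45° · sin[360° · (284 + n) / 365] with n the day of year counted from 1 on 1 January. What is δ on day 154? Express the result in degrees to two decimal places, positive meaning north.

360 × (284 + 154) / 365 = 432.000°; sin(432.000°) = 0.9511.
δ = 23.45 × 0.9511 = 22.303° ≈ +22.30°.

+22.30°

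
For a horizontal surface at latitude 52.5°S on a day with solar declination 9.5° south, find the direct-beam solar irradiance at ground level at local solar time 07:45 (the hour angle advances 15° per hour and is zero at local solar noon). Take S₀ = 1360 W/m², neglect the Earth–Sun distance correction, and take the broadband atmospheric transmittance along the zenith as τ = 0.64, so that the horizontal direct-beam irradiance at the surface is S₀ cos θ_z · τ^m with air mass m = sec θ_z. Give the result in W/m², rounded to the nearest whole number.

175 W/m²

Hour angle H = 15° × (7.75 − 12) = -63.75°.
cos θ_z = sin φ sin δ + cos φ cos δ cos H = (-0.7934)(-0.1650) + (0.6088)(0.9863)(0.4423) = 0.3965.
Air mass m = 1/cos θ_z = 1/0.3965 = 2.522; τ^m = 0.64^2.522 = 0.3245.
Surface direct beam = 1360 × 0.3965 × 0.3245 = 174.98 W/m².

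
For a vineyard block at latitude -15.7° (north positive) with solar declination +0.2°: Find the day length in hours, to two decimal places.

−tan φ tan δ = −(-0.2811)(0.0035) = 0.0010; H_s = arccos(0.0010) = 89.94°.
Day length = 2 H_s / 15° h⁻¹ = 179.88° / 15 = 11.992 h.

11.99 hours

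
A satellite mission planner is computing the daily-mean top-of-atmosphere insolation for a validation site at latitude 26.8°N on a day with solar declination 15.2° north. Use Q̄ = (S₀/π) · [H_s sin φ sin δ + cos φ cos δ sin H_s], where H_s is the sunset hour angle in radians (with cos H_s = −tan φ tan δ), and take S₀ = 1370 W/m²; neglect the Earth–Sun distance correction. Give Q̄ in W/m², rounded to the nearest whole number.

460 W/m²

cos H_s = −tan(26.8°) · tan(15.2°) = -0.1372, so H_s = arccos(-0.1372) = 97.89°. In radians, H_s = 1.7085.
H_s sin φ sin δ = 1.7085 × 0.4509 × 0.2622 = 0.2020.
cos φ cos δ sin H_s = 0.8926 × 0.9650 × 0.9905 = 0.8532.
Q̄ = (1370/π) × (0.2020 + 0.8532) = 436.08 × 1.0552 = 460.15 W/m².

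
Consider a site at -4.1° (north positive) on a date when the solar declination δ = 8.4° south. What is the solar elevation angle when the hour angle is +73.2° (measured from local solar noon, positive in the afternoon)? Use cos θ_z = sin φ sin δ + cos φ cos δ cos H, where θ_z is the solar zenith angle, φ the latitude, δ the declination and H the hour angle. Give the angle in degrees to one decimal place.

cos θ_z = sin φ sin δ + cos φ cos δ cos H = (-0.0715)(-0.1461) + (0.9974)(0.9893)(0.2890) = 0.2956.
θ_z = arccos(0.2956) = 72.81°, so the elevation is 90° − 72.81° = 17.19°.

17.2°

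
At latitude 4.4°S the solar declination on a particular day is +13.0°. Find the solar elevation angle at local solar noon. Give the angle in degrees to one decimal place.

At local solar noon the hour angle is zero, so the elevation is 90° − |φ − δ| = 90° − |-4.4° − (13.0°)| = 90° − 17.4° = 72.6°.

72.6°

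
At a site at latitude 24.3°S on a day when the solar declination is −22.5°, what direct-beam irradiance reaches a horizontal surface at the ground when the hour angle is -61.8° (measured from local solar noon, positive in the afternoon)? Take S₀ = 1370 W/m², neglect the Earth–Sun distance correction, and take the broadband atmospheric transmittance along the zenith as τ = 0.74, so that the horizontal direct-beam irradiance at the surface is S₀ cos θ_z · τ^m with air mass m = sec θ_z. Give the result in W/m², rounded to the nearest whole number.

cos θ_z = sin φ sin δ + cos φ cos δ cos H = (-0.4115)(-0.3827) + (0.9114)(0.9239)(0.4726) = 0.5554.
Air mass m = 1/cos θ_z = 1/0.5554 = 1.801; τ^m = 0.74^1.801 = 0.5814.
Surface direct beam = 1370 × 0.5554 × 0.5814 = 442.39 W/m².

442 W/m²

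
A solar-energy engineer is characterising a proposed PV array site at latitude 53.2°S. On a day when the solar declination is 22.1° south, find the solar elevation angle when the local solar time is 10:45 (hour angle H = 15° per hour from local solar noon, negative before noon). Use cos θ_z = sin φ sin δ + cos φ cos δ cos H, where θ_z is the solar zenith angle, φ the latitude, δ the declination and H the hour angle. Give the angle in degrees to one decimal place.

Hour angle H = 15° × (10.75 − 12) = -18.75°.
cos θ_z = sin(-53.2°) sin(-22.1°) + cos(-53.2°) cos(-22.1°) cos(-18.75°) = 0.3013 + 0.5256 = 0.8269.
θ_z = arccos(0.8269) = 34.22°, so the elevation is 90° − 34.22° = 55.78°.

55.8°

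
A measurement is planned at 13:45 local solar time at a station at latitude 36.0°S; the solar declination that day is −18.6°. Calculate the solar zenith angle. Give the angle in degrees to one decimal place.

28.9°

Hour angle H = 15° × (13.75 − 12) = 26.25°.
With φ = -36.0°, δ = -18.6°, H = 26.25°: sin φ sin δ = 0.1875, cos φ cos δ cos H = 0.6877, so cos θ_z = 0.8752.
θ_z = arccos(0.8752) = 28.93°.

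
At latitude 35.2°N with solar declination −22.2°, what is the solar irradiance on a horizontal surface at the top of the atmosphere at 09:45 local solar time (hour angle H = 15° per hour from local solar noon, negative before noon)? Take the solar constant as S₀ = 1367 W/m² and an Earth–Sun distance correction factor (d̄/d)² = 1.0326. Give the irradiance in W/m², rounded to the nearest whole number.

581 W/m²

Hour angle H = 15° × (9.75 − 12) = -33.75°.
cos θ_z = sin(35.2°) sin(-22.2°) + cos(35.2°) cos(-22.2°) cos(-33.75°) = -0.2178 + 0.6291 = 0.4113.
Top-of-atmosphere irradiance = S₀ (d̄/d)² cos θ_z = 1367 × 1.0326 × 0.4113 = 580.58 W/m².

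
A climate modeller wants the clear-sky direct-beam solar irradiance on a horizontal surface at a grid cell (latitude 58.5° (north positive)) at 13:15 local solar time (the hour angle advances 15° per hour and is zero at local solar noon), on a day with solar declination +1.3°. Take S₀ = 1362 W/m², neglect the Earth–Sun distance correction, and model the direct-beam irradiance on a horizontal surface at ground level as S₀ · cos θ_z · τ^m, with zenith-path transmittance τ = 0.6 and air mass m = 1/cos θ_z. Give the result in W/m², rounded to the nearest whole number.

Hour angle H = 15° × (13.25 − 12) = 18.75°.
cos θ_z = sin φ sin δ + cos φ cos δ cos H = (0.8526)(0.0227) + (0.5225)(0.9997)(0.9469) = 0.5140.
Air mass m = 1/cos θ_z = 1/0.5140 = 1.946; τ^m = 0.6^1.946 = 0.3701.
Surface direct beam = 1362 × 0.5140 × 0.3701 = 259.10 W/m².

259 W/m²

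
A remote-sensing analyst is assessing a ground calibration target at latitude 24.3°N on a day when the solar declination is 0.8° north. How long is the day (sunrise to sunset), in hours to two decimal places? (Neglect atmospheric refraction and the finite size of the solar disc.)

−tan φ tan δ = −(0.4515)(0.0140) = -0.0063; H_s = arccos(-0.0063) = 90.36°.
Day length = 2 H_s / 15° h⁻¹ = 180.72° / 15 = 12.048 h.

12.05 hours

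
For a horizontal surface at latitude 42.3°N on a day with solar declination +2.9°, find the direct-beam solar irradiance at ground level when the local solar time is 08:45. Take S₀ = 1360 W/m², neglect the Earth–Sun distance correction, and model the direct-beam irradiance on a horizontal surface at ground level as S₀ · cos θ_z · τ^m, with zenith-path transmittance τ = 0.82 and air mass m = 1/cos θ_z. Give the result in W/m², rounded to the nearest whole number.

Hour angle H = 15° × (8.75 − 12) = -48.75°.
cos θ_z = sin φ sin δ + cos φ cos δ cos H = (0.6730)(0.0506) + (0.7396)(0.9987)(0.6593) = 0.5210.
Air mass m = 1/cos θ_z = 1/0.5210 = 1.919; τ^m = 0.82^1.919 = 0.6833.
Surface direct beam = 1360 × 0.5210 × 0.6833 = 484.16 W/m².

484 W/m²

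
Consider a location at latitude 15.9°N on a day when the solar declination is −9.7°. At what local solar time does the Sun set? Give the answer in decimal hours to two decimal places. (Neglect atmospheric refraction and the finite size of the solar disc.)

cos H_s = −tan(15.9°) · tan(-9.7°) = 0.0487, so H_s = arccos(0.0487) = 87.21°.
Sunset is at 12 + H_s/15 = 12 + 5.814 = 17.814 h local solar time.

17.81 h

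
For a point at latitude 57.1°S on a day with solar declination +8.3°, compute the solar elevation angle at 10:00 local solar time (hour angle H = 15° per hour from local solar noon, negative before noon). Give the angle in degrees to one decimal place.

Hour angle H = 15° × (10 − 12) = -30.00°.
With φ = -57.1°, δ = 8.3°, H = -30.00°: sin φ sin δ = -0.1212, cos φ cos δ cos H = 0.4655, so cos θ_z = 0.3443.
θ_z = arccos(0.3443) = 69.86°, so the elevation is 90° − 69.86° = 20.14°.

20.1°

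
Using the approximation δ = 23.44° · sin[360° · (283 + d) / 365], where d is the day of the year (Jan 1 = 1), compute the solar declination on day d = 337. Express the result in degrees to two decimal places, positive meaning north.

-22.23°

360 × (283 + 337) / 365 = 611.507°; sin(611.507°) = -0.9484.
δ = 23.44 × -0.9484 = -22.230° ≈ -22.23°.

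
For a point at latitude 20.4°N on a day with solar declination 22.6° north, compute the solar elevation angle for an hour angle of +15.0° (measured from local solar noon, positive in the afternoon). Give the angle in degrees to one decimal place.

75.9°

cos θ_z = sin φ sin δ + cos φ cos δ cos H = (0.3486)(0.3843) + (0.9373)(0.9232)(0.9659) = 0.9698.
θ_z = arccos(0.9698) = 14.12°, so the elevation is 90° − 14.12° = 75.88°.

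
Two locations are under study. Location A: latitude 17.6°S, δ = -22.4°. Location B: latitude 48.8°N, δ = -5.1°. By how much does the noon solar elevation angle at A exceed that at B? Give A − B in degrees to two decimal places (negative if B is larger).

A: 90° − |-17.6 − (-22.4)| = 85.20°.
B: 90° − |48.8 − (-5.1)| = 36.10°.
A − B = 85.20 − 36.10 = 49.10°.

+49.10°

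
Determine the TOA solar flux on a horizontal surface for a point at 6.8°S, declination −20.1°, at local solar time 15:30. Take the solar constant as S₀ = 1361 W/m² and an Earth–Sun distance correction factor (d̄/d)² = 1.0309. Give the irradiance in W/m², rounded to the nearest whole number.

Hour angle H = 15° × (15.5 − 12) = 52.50°.
With φ = -6.8°, δ = -20.1°, H = 52.50°: sin φ sin δ = 0.0407, cos φ cos δ cos H = 0.5677, so cos θ_z = 0.6084.
Top-of-atmosphere irradiance = S₀ (d̄/d)² cos θ_z = 1361 × 1.0309 × 0.6084 = 853.62 W/m².

854 W/m²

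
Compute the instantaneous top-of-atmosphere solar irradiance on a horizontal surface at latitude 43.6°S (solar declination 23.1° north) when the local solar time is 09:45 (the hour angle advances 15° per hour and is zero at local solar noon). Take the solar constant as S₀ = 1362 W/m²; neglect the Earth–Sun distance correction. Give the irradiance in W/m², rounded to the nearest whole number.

Hour angle H = 15° × (9.75 − 12) = -33.75°.
cos θ_z = sin φ sin δ + cos φ cos δ cos H = (-0.6896)(0.3923) + (0.7242)(0.9198)(0.8315) = 0.2833.
Top-of-atmosphere irradiance = S₀ cos θ_z = 1362 × 0.2833 = 385.85 W/m².

386 W/m²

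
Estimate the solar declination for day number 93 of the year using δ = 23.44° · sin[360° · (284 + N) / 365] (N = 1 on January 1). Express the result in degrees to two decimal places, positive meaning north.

+4.81°

360 × (284 + 93) / 365 = 371.836°; sin(371.836°) = 0.2051.
δ = 23.44 × 0.2051 = 4.808° ≈ +4.81°.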